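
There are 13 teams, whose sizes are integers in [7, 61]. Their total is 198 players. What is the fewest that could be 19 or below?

If only k of them are at most 19, the other 13 − k are at least 20, so the total is at least (13 − k)·20 + k·7.
This is ≤ 198, so (13 − k)·20 + 7k ≤ 198, which gives k ≥ 5.
Exactly 5 works: 5 values at 7 and 8 at 20 total 195; raise one of the low values by 3 (still ≤ 19) to hit 198.

5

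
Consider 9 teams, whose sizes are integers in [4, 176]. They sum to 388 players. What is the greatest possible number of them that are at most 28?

8

Suppose k of them are at most 28. Those contribute at most 28 each and the rest at most 176 each.
So the total is at most 28k + 176(9 − k) = 1584 − 148k. This must still be ≥ 388, so k ≤ 8.
k = 8 is achieved by 8 values at 28 and 1 at 176, total 400; lower one of the 176's by 12 (still > 28) to reach 388.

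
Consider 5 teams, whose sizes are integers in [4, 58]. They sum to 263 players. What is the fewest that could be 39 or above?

4

Each value short of 39 is at most 38, costing at least 58 − 38 = 20 against the maximum total of 290.
We can afford to lose at most 290 − 263 = 27, so at most ⌊27/20⌋ = 1 fall short, and at least 4 are ≥ 39.
Exactly 4 works: 4 values at 58 and 1 at 38 total 270; lower one of the high values by 7 (still ≥ 39) to hit 263.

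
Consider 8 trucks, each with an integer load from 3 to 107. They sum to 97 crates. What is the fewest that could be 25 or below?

Each value above 25 is at least 26, contributing at least 26 − 3 = 23 above the floor 3.
The sum exceeds the floor total 24 by 73, so at most ⌊73/23⌋ = 3 exceed 25, and at least 5 are ≤ 25.
Exactly 5 works: 5 values at 3 and 3 at 26 total 93; raise one of the low values by 4 (still ≤ 25) to hit 97.

5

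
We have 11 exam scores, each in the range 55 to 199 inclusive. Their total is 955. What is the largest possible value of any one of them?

To make one score as large as possible, make the other 10 as small as possible.
The other 10 contribute at least 10 × 55 = 550, leaving at most 955 − 550 = 405.
But each score is capped at 199, so the maximum is 199.
Achievable: one at 199 and the other 10 totalling 756, which fits since 10 × 55 ≤ 756 ≤ 10 × 199.

199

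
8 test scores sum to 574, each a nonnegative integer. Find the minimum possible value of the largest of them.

72

The 8 values sum to 574, so their maximum is at least ⌈574/8⌉ = 72.
Equality holds with 6 values of 72 and 2 values of 71.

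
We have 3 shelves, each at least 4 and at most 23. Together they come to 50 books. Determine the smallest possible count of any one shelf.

To make one shelf as small as possible, make the other 2 as large as possible.
The other 2 contribute at most 2 × 23 = 46, leaving at least 50 − 46 = 4.
Since 4 ≥ 4, this is achievable: one at 4 and 2 at 23.

4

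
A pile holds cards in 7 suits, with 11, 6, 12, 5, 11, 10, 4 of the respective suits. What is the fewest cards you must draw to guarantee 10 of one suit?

52

In the worst case you take as many as possible of each suit without reaching 10: 9 + 6 + 9 + 5 + 9 + 9 + 4 = 51.
The next one must give 10 of some suit, so 51 + 1 = 52.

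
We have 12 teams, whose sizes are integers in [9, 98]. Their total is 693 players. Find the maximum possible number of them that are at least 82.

If k of the values are ≥ 82, the total is ≥ 82k + 9(12 − k).
Setting 82k + 9(12 − k) ≤ 693 gives 73k ≤ 585, so k ≤ 8.
k = 8 is achieved by 8 values at 82 and 4 at 9, total 692; add 1 to one value (staying below 82) to reach 693.

8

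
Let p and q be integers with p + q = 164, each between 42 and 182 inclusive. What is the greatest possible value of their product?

6724

pq = p(164 − p) is maximized when p is as near 164/2 as the bounds allow.
Taking p = 82 and q = 82 (both in [42, 182]) gives pq = 6724.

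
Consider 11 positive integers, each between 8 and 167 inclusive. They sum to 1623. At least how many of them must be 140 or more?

4

Each value short of 140 is at most 139, costing at least 167 − 139 = 28 against the maximum total of 1837.
We can afford to lose at most 1837 − 1623 = 214, so at most ⌊214/28⌋ = 7 fall short, and at least 4 are ≥ 140.
Exactly 4 works: 4 values at 167 and 7 at 139 total 1641; lower one of the high values by 18 (still ≥ 140) to hit 1623.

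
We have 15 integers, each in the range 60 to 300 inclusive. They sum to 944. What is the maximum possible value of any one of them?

To make one integer as large as possible, make the other 14 as small as possible.
The other 14 contribute at least 14 × 60 = 840, leaving at most 944 − 840 = 104.
Since 104 ≤ 300, this is achievable: one at 104 and 14 at 60.

104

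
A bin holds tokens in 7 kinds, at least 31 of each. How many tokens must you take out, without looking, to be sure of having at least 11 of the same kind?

You could draw 10 of every kind without reaching 11 of any — 70 in all.
One more forces 11 of some kind, so 70 + 1 = 71.

71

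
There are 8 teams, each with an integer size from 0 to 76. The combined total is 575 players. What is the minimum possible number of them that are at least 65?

Suppose at most 8 − j of them reach 65; then j values are ≤ 64 and the rest ≤ 76.
The total is then ≤ 64·j + 76·(8 − j) = 608 − 12j. For this to be ≥ 575 we need j ≤ 2, so at least 8 − 2 = 6 must reach 65.
Exactly 6 works: 6 values at 76 and 2 at 64 total 584; lower one of the high values by 9 (still ≥ 65) to hit 575.

6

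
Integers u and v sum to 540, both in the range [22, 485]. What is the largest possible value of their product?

72900

For a fixed sum, the product uv is largest when u and v are as close as possible.
Taking u = 270 and v = 270 (both in [22, 485]) gives uv = 72900.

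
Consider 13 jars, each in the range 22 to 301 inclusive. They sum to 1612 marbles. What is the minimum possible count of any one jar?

22

To make one jar as small as possible, make the other 12 as large as possible.
The other 12 can take up 12 × 301 = 3612 ≥ 1612 − 22, so one jar can sit at its floor of 22.
Achievable: one at 22 and the other 12 totalling 1590, which fits since 12 × 22 ≤ 1590 ≤ 12 × 301.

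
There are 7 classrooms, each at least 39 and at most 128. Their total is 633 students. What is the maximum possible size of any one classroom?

To make one classroom as large as possible, make the other 6 as small as possible.
The other 6 contribute at least 6 × 39 = 234, leaving at most 633 − 234 = 399.
But each classroom is capped at 128, so the maximum is 128.
Achievable: one at 128 and the other 6 totalling 505, which fits since 6 × 39 ≤ 505 ≤ 6 × 128.

128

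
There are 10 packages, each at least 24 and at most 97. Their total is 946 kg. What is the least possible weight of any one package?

Minimizing one value means maximizing the remaining 9.
The other 9 contribute at most 9 × 97 = 873, leaving at least 946 − 873 = 73.
Since 73 ≥ 24, this is achievable: one at 73 and 9 at 97.

73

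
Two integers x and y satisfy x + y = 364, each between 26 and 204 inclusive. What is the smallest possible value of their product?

32640

Since x + y is fixed, pushing one of them to its bound minimizes the product.
At the endpoint x = 160, y = 364 − 160 = 204, so xy = 160 × 204 = 32640.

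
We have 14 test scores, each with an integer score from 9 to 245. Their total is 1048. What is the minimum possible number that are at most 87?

Let j be the number exceeding 87. Then the total is ≥ 88·j + 9·(14 − j) = 126 + 79j.
So 79j ≤ 922 and j ≤ 11; hence at least 14 − 11 = 3 are ≤ 87.
Exactly 3 works: 3 values at 9 and 11 at 88 total 995; raise one of the low values by 53 (still ≤ 87) to hit 1048.

3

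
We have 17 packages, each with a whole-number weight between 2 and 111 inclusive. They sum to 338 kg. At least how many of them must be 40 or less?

10

If only k of them are at most 40, the other 17 − k are at least 41, so the total is at least (17 − k)·41 + k·2.
This is ≤ 338, so (17 − k)·41 + 2k ≤ 338, which gives k ≥ 10.
Exactly 10 works: 10 values at 2 and 7 at 41 total 307; raise one of the low values by 31 (still ≤ 40) to hit 338.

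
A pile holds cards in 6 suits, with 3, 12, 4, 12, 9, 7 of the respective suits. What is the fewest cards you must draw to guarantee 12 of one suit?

46

In the worst case you take as many as possible of each suit without reaching 12: 3 + 11 + 4 + 11 + 9 + 7 = 45.
The next one must give 12 of some suit, so 45 + 1 = 46.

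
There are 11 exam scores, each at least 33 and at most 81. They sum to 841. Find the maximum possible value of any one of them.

To make one score as large as possible, make the other 10 as small as possible.
The other 10 contribute at least 10 × 33 = 330, leaving at most 841 − 330 = 511.
But each score is capped at 81, so the maximum is 81.
Achievable: one at 81 and the other 10 totalling 760, which fits since 10 × 33 ≤ 760 ≤ 10 × 81.

81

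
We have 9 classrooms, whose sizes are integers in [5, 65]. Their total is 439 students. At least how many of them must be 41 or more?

If only k of them are at least 41, the other 9 − k are at most 40, so the total is at most k·65 + (9 − k)·40.
This must reach 439, so k·65 + (9 − k)·40 ≥ 439, giving k ≥ 4.
Exactly 4 works: 4 values at 65 and 5 at 40 total 460; lower one of the high values by 21 (still ≥ 41) to hit 439.

4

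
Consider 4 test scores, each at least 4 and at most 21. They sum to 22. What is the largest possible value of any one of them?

Maximizing one value means minimizing the remaining 3.
The other 3 contribute at least 3 × 4 = 12, leaving at most 22 − 12 = 10.
Since 10 ≤ 21, this is achievable: one at 10 and 3 at 4.

10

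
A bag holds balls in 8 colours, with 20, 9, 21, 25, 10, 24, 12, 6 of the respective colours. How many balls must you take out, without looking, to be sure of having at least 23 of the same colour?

123

In the worst case you take as many as possible of each colour without reaching 23: 20 + 9 + 21 + 22 + 10 + 22 + 12 + 6 = 122.
The next one must give 23 of some colour, so 122 + 1 = 123.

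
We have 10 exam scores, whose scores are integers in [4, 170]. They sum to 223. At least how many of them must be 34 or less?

5

Each value above 34 is at least 35, contributing at least 35 − 4 = 31 above the floor 4.
The sum exceeds the floor total 40 by 183, so at most ⌊183/31⌋ = 5 exceed 34, and at least 5 are ≤ 34.
Exactly 5 works: 5 values at 4 and 5 at 35 total 195; raise one of the low values by 28 (still ≤ 34) to hit 223.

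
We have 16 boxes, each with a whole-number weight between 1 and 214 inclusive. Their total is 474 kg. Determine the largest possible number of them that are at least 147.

3

With k values at 147 or above and the rest at least 1, the sum is at least 16 + 146k.
Since the sum is 474, we need 146k ≤ 458, i.e. k ≤ 3.
k = 3 is achieved by 3 values at 147 and 13 at 1, total 454; add 20 to one value (staying below 147) to reach 474.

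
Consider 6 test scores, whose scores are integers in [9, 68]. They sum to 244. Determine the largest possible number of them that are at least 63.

Suppose k of them are at least 63. Those contribute at least 63 each and the other 6 − k at least 9 each.
So the total is at least 63k + 9(6 − k) = 54 + 54k. This must be ≤ 244, giving k ≤ 3.
k = 3 is achieved by 3 values at 63 and 3 at 9, total 216; add 28 to one value (staying below 63) to reach 244.

3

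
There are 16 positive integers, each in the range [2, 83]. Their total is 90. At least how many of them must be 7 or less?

7

If only k of them are at most 7, the other 16 − k are at least 8, so the total is at least (16 − k)·8 + k·2.
This is ≤ 90, so (16 − k)·8 + 2k ≤ 90, which gives k ≥ 7.
Exactly 7 works: 7 values at 2 and 9 at 8 total 86; raise one of the low values by 4 (still ≤ 7) to hit 90.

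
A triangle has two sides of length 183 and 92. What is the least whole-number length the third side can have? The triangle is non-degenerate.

92

The third side must exceed |183 − 92| = 91.
The smallest integer above 91 is 92.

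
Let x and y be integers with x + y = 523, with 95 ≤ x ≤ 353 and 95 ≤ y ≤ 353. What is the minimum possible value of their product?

60010

xy = x(523 − x) is concave in x, so over [170, 353] it is minimized at an endpoint.
The extreme feasible split is x = 170, y = 353, giving xy = 60010.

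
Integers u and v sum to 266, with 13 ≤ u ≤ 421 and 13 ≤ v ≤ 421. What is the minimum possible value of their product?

Since u + v is fixed, pushing one of them to its bound minimizes the product.
The extreme feasible split is u = 13, v = 253, giving uv = 3289.

3289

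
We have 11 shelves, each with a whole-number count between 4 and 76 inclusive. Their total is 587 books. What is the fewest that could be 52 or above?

Suppose at most 11 − j of them reach 52; then j values are ≤ 51 and the rest ≤ 76.
The total is then ≤ 51·j + 76·(11 − j) = 836 − 25j. For this to be ≥ 587 we need j ≤ 9, so at least 11 − 9 = 2 must reach 52.
Exactly 2 works: 2 values at 76 and 9 at 51 total 611; lower one of the high values by 24 (still ≥ 52) to hit 587.

2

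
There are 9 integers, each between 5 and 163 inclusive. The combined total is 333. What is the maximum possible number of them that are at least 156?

If k of the values are ≥ 156, the total is ≥ 156k + 5(9 − k).
Setting 156k + 5(9 − k) ≤ 333 gives 151k ≤ 288, so k ≤ 1.
k = 1 is achieved by 1 value at 156 and 8 at 5, total 196; add 137 to one value (staying below 156) to reach 333.

1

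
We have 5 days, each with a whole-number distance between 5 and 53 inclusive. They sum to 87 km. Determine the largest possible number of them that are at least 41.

1

With k values at 41 or above and the rest at least 5, the sum is at least 25 + 36k.
Since the sum is 87, we need 36k ≤ 62, i.e. k ≤ 1.
k = 1 is achieved by 1 value at 41 and 4 at 5, total 61; add 26 to one value (staying below 41) to reach 87.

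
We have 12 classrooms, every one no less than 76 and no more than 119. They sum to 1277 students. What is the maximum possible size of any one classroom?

119

Maximizing one value means minimizing the remaining 11.
The other 11 contribute at least 11 × 76 = 836, leaving at most 1277 − 836 = 441.
But each classroom is capped at 119, so the maximum is 119.
Achievable: one at 119 and the other 11 totalling 1158, which fits since 11 × 76 ≤ 1158 ≤ 11 × 119.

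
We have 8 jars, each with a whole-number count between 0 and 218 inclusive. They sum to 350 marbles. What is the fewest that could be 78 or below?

4

Let j be the number exceeding 78. Then the total is ≥ 79·j + 0·(8 − j) = 0 + 79j.
So 79j ≤ 350 and j ≤ 4; hence at least 8 − 4 = 4 are ≤ 78.
Exactly 4 works: 4 values at 0 and 4 at 79 total 316; raise one of the low values by 34 (still ≤ 78) to hit 350.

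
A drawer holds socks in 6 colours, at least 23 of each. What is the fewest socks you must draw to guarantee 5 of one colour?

25

In the worst case you draw 4 of each of the 6 colours: 6 × 4 = 24.
One more forces 5 of some colour, so 24 + 1 = 25.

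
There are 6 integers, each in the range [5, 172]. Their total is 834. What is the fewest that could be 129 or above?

If only k of them are at least 129, the other 6 − k are at most 128, so the total is at most k·172 + (6 − k)·128.
This must reach 834, so k·172 + (6 − k)·128 ≥ 834, giving k ≥ 2.
Exactly 2 works: 2 values at 172 and 4 at 128 total 856; lower one of the high values by 22 (still ≥ 129) to hit 834.

2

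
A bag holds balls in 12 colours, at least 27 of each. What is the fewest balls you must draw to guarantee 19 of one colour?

In the worst case you draw 18 of each of the 12 colours: 12 × 18 = 216.
One more forces 19 of some colour, so 216 + 1 = 217.

217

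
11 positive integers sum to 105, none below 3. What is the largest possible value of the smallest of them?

If every one of the 11 were at least 10, the total would be at least 11 × 10 = 110 > 105.
Taking 5 copies of 9 and 6 copies of 10 gives exactly 105, so 9 is attained.

9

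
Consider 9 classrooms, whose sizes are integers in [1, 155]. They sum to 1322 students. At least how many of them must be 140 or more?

5

Each value short of 140 is at most 139, costing at least 155 − 139 = 16 against the maximum total of 1395.
We can afford to lose at most 1395 − 1322 = 73, so at most ⌊73/16⌋ = 4 fall short, and at least 5 are ≥ 140.
Exactly 5 works: 5 values at 155 and 4 at 139 total 1331; lower one of the high values by 9 (still ≥ 140) to hit 1322.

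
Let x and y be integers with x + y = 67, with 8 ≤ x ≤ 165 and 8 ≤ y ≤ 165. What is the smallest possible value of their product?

472

Since x + y is fixed, pushing one of them to its bound minimizes the product.
At the endpoint x = 8, y = 67 − 8 = 59, so xy = 8 × 59 = 472.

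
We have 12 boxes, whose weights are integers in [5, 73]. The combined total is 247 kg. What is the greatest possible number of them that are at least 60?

3

With k values at 60 or above and the rest at least 5, the sum is at least 60 + 55k.
Since the sum is 247, we need 55k ≤ 187, i.e. k ≤ 3.
k = 3 is achieved by 3 values at 60 and 9 at 5, total 225; add 22 to one value (staying below 60) to reach 247.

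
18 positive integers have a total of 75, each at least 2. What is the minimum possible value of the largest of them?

The average is 75/18 > 4, so not all 18 can be 4 or less; the largest is ≥ 5.
Achievable: 3 of them at 5 and 15 at 4 total 75.

5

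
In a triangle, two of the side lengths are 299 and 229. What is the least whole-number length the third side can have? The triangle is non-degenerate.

71

The third side must exceed |299 − 229| = 70.
The smallest integer above 70 is 71.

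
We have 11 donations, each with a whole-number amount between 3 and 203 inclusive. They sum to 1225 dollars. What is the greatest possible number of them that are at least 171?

With k values at 171 or above and the rest at least 3, the sum is at least 33 + 168k.
Since the sum is 1225, we need 168k ≤ 1192, i.e. k ≤ 7.
k = 7 is achieved by 7 values at 171 and 4 at 3, total 1209; add 16 to one value (staying below 171) to reach 1225.

7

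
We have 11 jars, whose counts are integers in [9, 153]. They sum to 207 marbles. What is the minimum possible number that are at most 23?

4

Each value above 23 is at least 24, contributing at least 24 − 9 = 15 above the floor 9.
The sum exceeds the floor total 99 by 108, so at most ⌊108/15⌋ = 7 exceed 23, and at least 4 are ≤ 23.
Exactly 4 works: 4 values at 9 and 7 at 24 total 204; raise one of the low values by 3 (still ≤ 23) to hit 207.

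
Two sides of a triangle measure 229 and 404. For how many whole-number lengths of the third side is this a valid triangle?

The triangle inequality gives |229 − 404| < c < 229 + 404, i.e. 175 < c < 633.
So c can be any integer from 176 to 632: 457 values.

457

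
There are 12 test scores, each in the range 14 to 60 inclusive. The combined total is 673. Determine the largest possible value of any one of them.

To make one score as large as possible, make the other 11 as small as possible.
The other 11 contribute at least 11 × 14 = 154, leaving at most 673 − 154 = 519.
But each score is capped at 60, so the maximum is 60.
Achievable: one at 60 and the other 11 totalling 613, which fits since 11 × 14 ≤ 613 ≤ 11 × 60.

60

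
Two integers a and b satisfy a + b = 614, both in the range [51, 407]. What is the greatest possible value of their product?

94249

With a + b fixed, ab peaks when the two are closest together.
Taking a = 307 and b = 307 (both in [51, 407]) gives ab = 94249.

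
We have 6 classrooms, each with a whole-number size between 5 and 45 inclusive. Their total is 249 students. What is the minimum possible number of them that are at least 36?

4

Each value short of 36 is at most 35, costing at least 45 − 35 = 10 against the maximum total of 270.
We can afford to lose at most 270 − 249 = 21, so at most ⌊21/10⌋ = 2 fall short, and at least 4 are ≥ 36.
Exactly 4 works: 4 values at 45 and 2 at 35 total 250; lower one of the high values by 1 (still ≥ 36) to hit 249.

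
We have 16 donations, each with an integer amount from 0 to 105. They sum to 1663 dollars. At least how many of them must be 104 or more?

Suppose at most 16 − j of them reach 104; then j values are ≤ 103 and the rest ≤ 105.
The total is then ≤ 103·j + 105·(16 − j) = 1680 − 2j. For this to be ≥ 1663 we need j ≤ 8, so at least 16 − 8 = 8 must reach 104.
Exactly 8 works: 8 values at 105 and 8 at 103 total 1664; lower one of the high values by 1 (still ≥ 104) to hit 1663.

8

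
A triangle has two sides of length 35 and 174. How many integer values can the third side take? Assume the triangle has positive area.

The triangle inequality gives |35 − 174| < c < 35 + 174, i.e. 139 < c < 209.
So c can be any integer from 140 to 208: 69 values.

69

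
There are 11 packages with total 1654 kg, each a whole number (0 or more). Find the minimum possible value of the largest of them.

The 11 values sum to 1654, so their maximum is at least ⌈1654/11⌉ = 151.
Achievable: 4 of them at 151 and 7 at 150 total 1654.

151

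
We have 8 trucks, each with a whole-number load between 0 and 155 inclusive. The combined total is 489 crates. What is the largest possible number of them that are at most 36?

6

Suppose k of them are at most 36. Those contribute at most 36 each and the rest at most 155 each.
So the total is at most 36k + 155(8 − k) = 1240 − 119k. This must still be ≥ 489, so k ≤ 6.
k = 6 is achieved by 6 values at 36 and 2 at 155, total 526; lower one of the 155's by 37 (still > 36) to reach 489.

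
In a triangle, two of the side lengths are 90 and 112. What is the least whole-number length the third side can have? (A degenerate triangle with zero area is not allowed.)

23

The third side must exceed |90 − 112| = 22.
The smallest integer above 22 is 23.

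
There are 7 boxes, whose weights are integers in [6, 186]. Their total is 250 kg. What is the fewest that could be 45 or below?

If only k of them are at most 45, the other 7 − k are at least 46, so the total is at least (7 − k)·46 + k·6.
This is ≤ 250, so (7 − k)·46 + 6k ≤ 250, which gives k ≥ 2.
Exactly 2 works: 2 values at 6 and 5 at 46 total 242; raise one of the low values by 8 (still ≤ 45) to hit 250.

2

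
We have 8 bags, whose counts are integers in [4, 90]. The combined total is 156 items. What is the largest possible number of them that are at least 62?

Suppose k of them are at least 62. Those contribute at least 62 each and the other 8 − k at least 4 each.
So the total is at least 62k + 4(8 − k) = 32 + 58k. This must be ≤ 156, giving k ≤ 2.
k = 2 is achieved by 2 values at 62 and 6 at 4, total 148; add 8 to one value (staying below 62) to reach 156.

2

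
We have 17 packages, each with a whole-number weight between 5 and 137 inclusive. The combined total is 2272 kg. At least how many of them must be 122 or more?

If only k of them are at least 122, the other 17 − k are at most 121, so the total is at most k·137 + (17 − k)·121.
This must reach 2272, so k·137 + (17 − k)·121 ≥ 2272, giving k ≥ 14.
Exactly 14 works: 14 values at 137 and 3 at 121 total 2281; lower one of the high values by 9 (still ≥ 122) to hit 2272.

14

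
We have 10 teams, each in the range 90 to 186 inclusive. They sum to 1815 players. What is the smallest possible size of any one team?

141

Minimizing one value means maximizing the remaining 9.
The other 9 contribute at most 9 × 186 = 1674, leaving at least 1815 − 1674 = 141.
Since 141 ≥ 90, this is achievable: one at 141 and 9 at 186.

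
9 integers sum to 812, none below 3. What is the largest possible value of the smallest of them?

The average is 812/9 < 91, so some value is ≤ 90.
Equality holds with 7 values of 90 and 2 values of 91.

90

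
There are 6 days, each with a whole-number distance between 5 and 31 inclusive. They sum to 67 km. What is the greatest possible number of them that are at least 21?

With k values at 21 or above and the rest at least 5, the sum is at least 30 + 16k.
Since the sum is 67, we need 16k ≤ 37, i.e. k ≤ 2.
k = 2 is achieved by 2 values at 21 and 4 at 5, total 62; add 5 to one value (staying below 21) to reach 67.

2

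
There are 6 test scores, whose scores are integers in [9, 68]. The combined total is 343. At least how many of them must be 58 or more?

1

Each value short of 58 is at most 57, costing at least 68 − 57 = 11 against the maximum total of 408.
We can afford to lose at most 408 − 343 = 65, so at most ⌊65/11⌋ = 5 fall short, and at least 1 are ≥ 58.
Exactly 1 works: 1 value at 68 and 5 at 57 total 353; lower one of the high values by 10 (still ≥ 58) to hit 343.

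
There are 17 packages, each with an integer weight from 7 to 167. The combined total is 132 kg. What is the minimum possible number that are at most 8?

11

Each value above 8 is at least 9, contributing at least 9 − 7 = 2 above the floor 7.
The sum exceeds the floor total 119 by 13, so at most ⌊13/2⌋ = 6 exceed 8, and at least 11 are ≤ 8.
Exactly 11 works: 11 values at 7 and 6 at 9 total 131; raise one of the low values by 1 (still ≤ 8) to hit 132.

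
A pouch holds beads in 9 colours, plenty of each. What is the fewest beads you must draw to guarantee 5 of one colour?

You could draw 4 of every colour without reaching 5 of any — 36 in all.
One more forces 5 of some colour, so 36 + 1 = 37.

37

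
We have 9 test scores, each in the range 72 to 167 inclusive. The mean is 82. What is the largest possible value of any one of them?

162

Maximizing one value means minimizing the remaining 8.
The total is 9 × 82 = 738.
The other 8 contribute at least 8 × 72 = 576, leaving at most 738 − 576 = 162.
Since 162 ≤ 167, this is achievable: one at 162 and 8 at 72.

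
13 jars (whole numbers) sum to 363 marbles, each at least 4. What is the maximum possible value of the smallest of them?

27

If every one of the 13 were at least 28, the total would be at least 13 × 28 = 364 > 363.
Equality holds with 1 value of 27 and 12 values of 28.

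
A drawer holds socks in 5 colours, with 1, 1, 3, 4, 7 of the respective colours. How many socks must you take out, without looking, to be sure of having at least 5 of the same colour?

In the worst case you take as many as possible of each colour without reaching 5: 1 + 1 + 3 + 4 + 4 = 13.
The next one must give 5 of some colour, so 13 + 1 = 14.

14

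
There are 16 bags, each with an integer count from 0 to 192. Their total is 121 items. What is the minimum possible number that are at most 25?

12

Let j be the number exceeding 25. Then the total is ≥ 26·j + 0·(16 − j) = 0 + 26j.
So 26j ≤ 121 and j ≤ 4; hence at least 16 − 4 = 12 are ≤ 25.
Exactly 12 works: 12 values at 0 and 4 at 26 total 104; raise one of the low values by 17 (still ≤ 25) to hit 121.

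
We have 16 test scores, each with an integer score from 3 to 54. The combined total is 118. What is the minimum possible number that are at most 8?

Let j be the number exceeding 8. Then the total is ≥ 9·j + 3·(16 − j) = 48 + 6j.
So 6j ≤ 70 and j ≤ 11; hence at least 16 − 11 = 5 are ≤ 8.
Exactly 5 works: 5 values at 3 and 11 at 9 total 114; raise one of the low values by 4 (still ≤ 8) to hit 118.

5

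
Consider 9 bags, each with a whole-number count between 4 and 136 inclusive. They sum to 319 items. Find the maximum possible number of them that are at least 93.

With k values at 93 or above and the rest at least 4, the sum is at least 36 + 89k.
Since the sum is 319, we need 89k ≤ 283, i.e. k ≤ 3.
k = 3 is achieved by 3 values at 93 and 6 at 4, total 303; add 16 to one value (staying below 93) to reach 319.

3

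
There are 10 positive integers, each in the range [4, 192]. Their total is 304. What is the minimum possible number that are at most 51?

5

Let j be the number exceeding 51. Then the total is ≥ 52·j + 4·(10 − j) = 40 + 48j.
So 48j ≤ 264 and j ≤ 5; hence at least 10 − 5 = 5 are ≤ 51.
Exactly 5 works: 5 values at 4 and 5 at 52 total 280; raise one of the low values by 24 (still ≤ 51) to hit 304.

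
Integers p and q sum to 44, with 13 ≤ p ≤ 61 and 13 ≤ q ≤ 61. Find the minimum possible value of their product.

Since p + q is fixed, pushing one of them to its bound minimizes the product.
The extreme feasible split is p = 13, q = 31, giving pq = 403.

403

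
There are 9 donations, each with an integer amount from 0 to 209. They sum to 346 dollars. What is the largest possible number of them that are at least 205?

If k of the values are ≥ 205, the total is ≥ 205k + 0(9 − k).
Setting 205k + 0(9 − k) ≤ 346 gives 205k ≤ 346, so k ≤ 1.
k = 1 is achieved by 1 value at 205 and 8 at 0, total 205; add 141 to one value (staying below 205) to reach 346.

1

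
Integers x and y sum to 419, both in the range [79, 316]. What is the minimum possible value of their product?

xy = x(419 − x) is concave in x, so over [103, 316] it is minimized at an endpoint.
At the endpoint x = 103, y = 419 − 103 = 316, so xy = 103 × 316 = 32548.

32548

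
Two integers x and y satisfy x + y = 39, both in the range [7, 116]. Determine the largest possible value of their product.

For a fixed sum, the product xy is largest when x and y are as close as possible.
Taking x = 19 and y = 20 (both in [7, 116]) gives xy = 380.

380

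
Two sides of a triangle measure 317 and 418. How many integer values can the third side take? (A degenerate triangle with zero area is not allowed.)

The triangle inequality gives |317 − 418| < c < 317 + 418, i.e. 101 < c < 735.
So c can be any integer from 102 to 734: 633 values.

633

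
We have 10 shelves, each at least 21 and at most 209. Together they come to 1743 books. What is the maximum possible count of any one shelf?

209

Maximizing one value means minimizing the remaining 9.
The other 9 contribute at least 9 × 21 = 189, leaving at most 1743 − 189 = 1554.
But each shelf is capped at 209, so the maximum is 209.
Achievable: one at 209 and the other 9 totalling 1534, which fits since 9 × 21 ≤ 1534 ≤ 9 × 209.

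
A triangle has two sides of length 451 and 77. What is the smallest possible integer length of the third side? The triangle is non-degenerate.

The third side must exceed |451 − 77| = 374.
The smallest integer above 374 is 375.

375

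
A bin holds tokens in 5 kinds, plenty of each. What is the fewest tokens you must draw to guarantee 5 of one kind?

In the worst case you draw 4 of each of the 5 kinds: 5 × 4 = 20.
One more forces 5 of some kind, so 20 + 1 = 21.

21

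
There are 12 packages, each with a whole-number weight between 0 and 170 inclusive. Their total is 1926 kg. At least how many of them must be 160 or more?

If only k of them are at least 160, the other 12 − k are at most 159, so the total is at most k·170 + (12 − k)·159.
This must reach 1926, so k·170 + (12 − k)·159 ≥ 1926, giving k ≥ 2.
Exactly 2 works: 2 values at 170 and 10 at 159 total 1930; lower one of the high values by 4 (still ≥ 160) to hit 1926.

2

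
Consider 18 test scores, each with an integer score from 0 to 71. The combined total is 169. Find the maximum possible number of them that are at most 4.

Suppose k of them are at most 4. Those contribute at most 4 each and the rest at most 71 each.
So the total is at most 4k + 71(18 − k) = 1278 − 67k. This must still be ≥ 169, so k ≤ 16.
k = 16 is achieved by 16 values at 4 and 2 at 71, total 206; lower one of the 71's by 37 (still > 4) to reach 169.

16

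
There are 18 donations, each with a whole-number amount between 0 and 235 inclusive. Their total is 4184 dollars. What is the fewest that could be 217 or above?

16

Suppose at most 18 − j of them reach 217; then j values are ≤ 216 and the rest ≤ 235.
The total is then ≤ 216·j + 235·(18 − j) = 4230 − 19j. For this to be ≥ 4184 we need j ≤ 2, so at least 18 − 2 = 16 must reach 217.
Exactly 16 works: 16 values at 235 and 2 at 216 total 4192; lower one of the high values by 8 (still ≥ 217) to hit 4184.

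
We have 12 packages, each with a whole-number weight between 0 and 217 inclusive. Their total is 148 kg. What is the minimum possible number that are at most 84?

Each value above 84 is at least 85, contributing at least 85 − 0 = 85 above the floor 0.
The sum exceeds the floor total 0 by 148, so at most ⌊148/85⌋ = 1 exceed 84, and at least 11 are ≤ 84.
Exactly 11 works: 11 values at 0 and 1 at 85 total 85; raise one of the low values by 63 (still ≤ 84) to hit 148.

11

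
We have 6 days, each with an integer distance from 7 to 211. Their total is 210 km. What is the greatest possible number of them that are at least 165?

1

Suppose k of them are at least 165. Those contribute at least 165 each and the other 6 − k at least 7 each.
So the total is at least 165k + 7(6 − k) = 42 + 158k. This must be ≤ 210, giving k ≤ 1.
k = 1 is achieved by 1 value at 165 and 5 at 7, total 200; add 10 to one value (staying below 165) to reach 210.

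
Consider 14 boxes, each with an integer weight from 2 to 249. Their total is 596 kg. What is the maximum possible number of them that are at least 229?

If k of the values are ≥ 229, the total is ≥ 229k + 2(14 − k).
Setting 229k + 2(14 − k) ≤ 596 gives 227k ≤ 568, so k ≤ 2.
k = 2 is achieved by 2 values at 229 and 12 at 2, total 482; add 114 to one value (staying below 229) to reach 596.

2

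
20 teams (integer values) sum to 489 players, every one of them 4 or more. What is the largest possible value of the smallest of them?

The 20 values sum to 489, so their minimum is at most ⌊489/20⌋ = 24.
Achievable: 11 of them at 24 and 9 at 25 total 489.

24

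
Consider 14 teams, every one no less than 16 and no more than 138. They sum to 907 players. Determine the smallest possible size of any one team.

16

To make one team as small as possible, make the other 13 as large as possible.
The other 13 can take up 13 × 138 = 1794 ≥ 907 − 16, so one team can sit at its floor of 16.
Achievable: one at 16 and the other 13 totalling 891, which fits since 13 × 16 ≤ 891 ≤ 13 × 138.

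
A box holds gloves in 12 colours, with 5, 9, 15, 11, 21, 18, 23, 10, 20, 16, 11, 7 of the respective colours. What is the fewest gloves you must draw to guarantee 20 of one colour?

160

In the worst case you take as many as possible of each colour without reaching 20: 5 + 9 + 15 + 11 + 19 + 18 + 19 + 10 + 19 + 16 + 11 + 7 = 159.
The next one must give 20 of some colour, so 159 + 1 = 160.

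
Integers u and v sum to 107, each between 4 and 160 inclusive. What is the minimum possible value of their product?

412

uv = u(107 − u) is concave in u, so over [4, 103] it is minimized at an endpoint.
The extreme feasible split is u = 4, v = 103, giving uv = 412.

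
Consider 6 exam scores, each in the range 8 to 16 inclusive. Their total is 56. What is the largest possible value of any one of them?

16

To make one score as large as possible, make the other 5 as small as possible.
The other 5 contribute at least 5 × 8 = 40, leaving at most 56 − 40 = 16.
Since 16 ≤ 16, this is achievable: one at 16 and 5 at 8.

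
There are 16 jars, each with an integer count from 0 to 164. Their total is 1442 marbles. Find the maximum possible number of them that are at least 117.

12

If k of the values are ≥ 117, the total is ≥ 117k + 0(16 − k).
Setting 117k + 0(16 − k) ≤ 1442 gives 117k ≤ 1442, so k ≤ 12.
k = 12 is achieved by 12 values at 117 and 4 at 0, total 1404; add 38 to one value (staying below 117) to reach 1442.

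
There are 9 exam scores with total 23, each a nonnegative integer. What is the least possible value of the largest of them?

If every one of the 9 were at most 2, the total would be at most 9 × 2 = 18 < 23.
Equality holds with 5 values of 3 and 4 values of 2.

3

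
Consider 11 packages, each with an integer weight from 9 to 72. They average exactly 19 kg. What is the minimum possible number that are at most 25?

5

The total is 11 × 19 = 209.
If only k of them are at most 25, the other 11 − k are at least 26, so the total is at least (11 − k)·26 + k·9.
This is ≤ 209, so (11 − k)·26 + 9k ≤ 209, which gives k ≥ 5.
Exactly 5 works: 5 values at 9 and 6 at 26 total 201; raise one of the low values by 8 (still ≤ 25) to hit 209.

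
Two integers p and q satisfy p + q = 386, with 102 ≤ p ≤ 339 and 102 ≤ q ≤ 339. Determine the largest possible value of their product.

37249

With p + q fixed, pq peaks when the two are closest together.
Taking p = 193 and q = 193 (both in [102, 339]) gives pq = 37249.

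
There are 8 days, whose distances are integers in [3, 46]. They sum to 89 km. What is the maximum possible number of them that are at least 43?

1

Suppose k of them are at least 43. Those contribute at least 43 each and the other 8 − k at least 3 each.
So the total is at least 43k + 3(8 − k) = 24 + 40k. This must be ≤ 89, giving k ≤ 1.
k = 1 is achieved by 1 value at 43 and 7 at 3, total 64; add 25 to one value (staying below 43) to reach 89.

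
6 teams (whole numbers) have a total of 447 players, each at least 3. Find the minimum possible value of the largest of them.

75

The 6 values sum to 447, so their maximum is at least ⌈447/6⌉ = 75.
Equality holds with 3 values of 75 and 3 values of 74.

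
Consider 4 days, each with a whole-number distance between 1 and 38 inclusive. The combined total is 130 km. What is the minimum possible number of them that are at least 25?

If only k of them are at least 25, the other 4 − k are at most 24, so the total is at most k·38 + (4 − k)·24.
This must reach 130, so k·38 + (4 − k)·24 ≥ 130, giving k ≥ 3.
Exactly 3 works: 3 values at 38 and 1 at 24 total 138; lower one of the high values by 8 (still ≥ 25) to hit 130.

3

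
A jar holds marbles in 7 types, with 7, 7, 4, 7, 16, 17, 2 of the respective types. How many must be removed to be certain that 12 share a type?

In the worst case you take as many as possible of each type without reaching 12: 7 + 7 + 4 + 7 + 11 + 11 + 2 = 49.
The next one must give 12 of some type, so 49 + 1 = 50.

50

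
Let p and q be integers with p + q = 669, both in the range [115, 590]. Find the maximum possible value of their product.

For a fixed sum, the product pq is largest when p and q are as close as possible.
Taking p = 334 and q = 335 (both in [115, 590]) gives pq = 111890.

111890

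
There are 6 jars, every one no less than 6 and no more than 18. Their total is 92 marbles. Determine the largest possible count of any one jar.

18

To make one jar as large as possible, make the other 5 as small as possible.
The other 5 contribute at least 5 × 6 = 30, leaving at most 92 − 30 = 62.
But each jar is capped at 18, so the maximum is 18.
Achievable: one at 18 and the other 5 totalling 74, which fits since 5 × 6 ≤ 74 ≤ 5 × 18.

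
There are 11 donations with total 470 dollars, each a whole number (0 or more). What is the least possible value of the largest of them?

The average is 470/11 > 42, so not all 11 can be 42 or less; the largest is ≥ 43.
Taking 3 copies of 42 and 8 copies of 43 gives exactly 470, so 43 is attained.

43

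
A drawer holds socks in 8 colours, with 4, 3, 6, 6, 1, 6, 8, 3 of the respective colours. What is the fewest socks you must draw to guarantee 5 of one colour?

In the worst case you take as many as possible of each colour without reaching 5: 4 + 3 + 4 + 4 + 1 + 4 + 4 + 3 = 27.
The next one must give 5 of some colour, so 27 + 1 = 28.

28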